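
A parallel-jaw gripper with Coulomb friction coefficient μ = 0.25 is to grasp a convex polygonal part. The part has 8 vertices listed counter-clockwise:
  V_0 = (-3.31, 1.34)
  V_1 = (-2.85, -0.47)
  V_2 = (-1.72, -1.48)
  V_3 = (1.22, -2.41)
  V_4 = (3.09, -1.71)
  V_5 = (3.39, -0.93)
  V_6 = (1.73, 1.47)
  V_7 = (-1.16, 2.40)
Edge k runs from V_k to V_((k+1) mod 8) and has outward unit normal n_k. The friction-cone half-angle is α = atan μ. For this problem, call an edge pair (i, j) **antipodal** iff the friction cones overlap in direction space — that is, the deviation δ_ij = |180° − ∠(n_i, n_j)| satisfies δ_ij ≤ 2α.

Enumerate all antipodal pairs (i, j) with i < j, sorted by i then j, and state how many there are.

count = 5; pairs: (0,5), (1,5), (1,6), (2,6), (3,7)

α = atan 0.25 = 14.04°;  2α = 28.07°
n_0 = (-0.9692, -0.2463)
n_1 = (-0.6664, -0.7456)
n_2 = (-0.3016, -0.9534)
n_3 = (+0.3506, -0.9365)
n_4 = (+0.9333, -0.3590)
n_5 = (+0.8224, +0.5689)
n_6 = (+0.3063, +0.9519)
n_7 = (-0.4422, +0.8969)
  (0,1): δ = 146.05°  ·
  (0,2): δ = 121.81°  ·
  (0,3): δ = 83.74°  ·
  (0,4): δ = 35.30°  ·
  (0,5): δ = 20.41°  ✓
  (0,6): δ = 57.90°  ·
  (0,7): δ = 101.98°  ·
  (1,2): δ = 155.76°  ·
  (1,3): δ = 117.69°  ·
  (1,4): δ = 69.25°  ·
  (1,5): δ = 13.54°  ✓
  (1,6): δ = 23.95°  ✓
  (1,7): δ = 68.03°  ·
  (2,3): δ = 141.92°  ·
  (2,4): δ = 93.48°  ·
  (2,5): δ = 37.78°  ·
  (2,6): δ = 0.28°  ✓
  (2,7): δ = 43.80°  ·
  (3,4): δ = 131.56°  ·
  (3,5): δ = 75.85°  ·
  (3,6): δ = 38.36°  ·
  (3,7): δ = 5.72°  ✓
  (4,5): δ = 124.29°  ·
  (4,6): δ = 86.80°  ·
  (4,7): δ = 42.72°  ·
  (5,6): δ = 142.51°  ·
  (5,7): δ = 98.43°  ·
  (6,7): δ = 135.92°  ·
antipodal pairs: 5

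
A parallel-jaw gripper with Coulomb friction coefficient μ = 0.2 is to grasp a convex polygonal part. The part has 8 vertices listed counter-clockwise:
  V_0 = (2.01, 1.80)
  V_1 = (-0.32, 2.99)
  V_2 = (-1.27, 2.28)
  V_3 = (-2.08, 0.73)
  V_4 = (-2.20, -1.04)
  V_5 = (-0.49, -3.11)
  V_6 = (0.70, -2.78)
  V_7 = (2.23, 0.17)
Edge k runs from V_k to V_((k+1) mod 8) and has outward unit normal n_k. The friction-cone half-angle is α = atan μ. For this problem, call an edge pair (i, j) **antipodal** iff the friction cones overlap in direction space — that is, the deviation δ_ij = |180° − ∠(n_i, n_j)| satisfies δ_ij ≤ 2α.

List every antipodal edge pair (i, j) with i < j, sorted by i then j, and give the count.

α = atan 0.2 = 11.31°;  2α = 22.62°
n_0 = (+0.4548, +0.8906)
n_1 = (-0.5987, +0.8010)
n_2 = (-0.8863, +0.4632)
n_3 = (-0.9977, +0.0676)
n_4 = (-0.7710, -0.6369)
n_5 = (+0.2672, -0.9636)
n_6 = (+0.8877, -0.4604)
n_7 = (+0.9910, +0.1338)
  (0,1): δ = 116.17°  ·
  (0,2): δ = 90.54°  ·
  (0,3): δ = 66.82°  ·
  (0,4): δ = 23.39°  ·
  (0,5): δ = 42.55°  ·
  (0,6): δ = 89.64°  ·
  (0,7): δ = 124.74°  ·
  (1,2): δ = 154.36°  ·
  (1,3): δ = 130.65°  ·
  (1,4): δ = 87.21°  ·
  (1,5): δ = 21.27°  ✓
  (1,6): δ = 25.81°  ·
  (1,7): δ = 60.91°  ·
  (2,3): δ = 156.29°  ·
  (2,4): δ = 112.85°  ·
  (2,5): δ = 46.91°  ·
  (2,6): δ = 0.18°  ✓
  (2,7): δ = 35.28°  ·
  (3,4): δ = 136.56°  ·
  (3,5): δ = 70.62°  ·
  (3,6): δ = 23.53°  ·
  (3,7): δ = 11.57°  ✓
  (4,5): δ = 114.06°  ·
  (4,6): δ = 66.97°  ·
  (4,7): δ = 31.87°  ·
  (5,6): δ = 132.91°  ·
  (5,7): δ = 97.81°  ·
  (6,7): δ = 144.90°  ·
antipodal pairs: 3

count = 3; pairs: (1,5), (2,6), (3,7)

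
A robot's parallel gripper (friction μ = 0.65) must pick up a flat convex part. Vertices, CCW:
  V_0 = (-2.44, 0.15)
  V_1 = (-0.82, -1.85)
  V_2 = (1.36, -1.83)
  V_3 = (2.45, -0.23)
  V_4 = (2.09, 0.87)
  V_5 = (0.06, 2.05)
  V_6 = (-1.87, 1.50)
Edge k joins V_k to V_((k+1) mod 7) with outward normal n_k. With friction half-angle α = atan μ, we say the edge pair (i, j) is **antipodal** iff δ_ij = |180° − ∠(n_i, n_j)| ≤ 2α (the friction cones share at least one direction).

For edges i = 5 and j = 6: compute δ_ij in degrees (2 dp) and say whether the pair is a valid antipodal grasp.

α = atan 0.65 = 33.02°;  2α = 66.05°
edge 5: e_5 = (-1.93, -0.55);  n_5 = (-0.2741, +0.9617)
edge 6: e_6 = (-0.57, -1.35);  n_6 = (-0.9212, +0.3890)
∠(n_5, n_6) = 51.20°
δ = |180° − 51.20°| = 128.80°
128.80° > 2α = 66.05°  →  invalid

δ = 128.80°, invalid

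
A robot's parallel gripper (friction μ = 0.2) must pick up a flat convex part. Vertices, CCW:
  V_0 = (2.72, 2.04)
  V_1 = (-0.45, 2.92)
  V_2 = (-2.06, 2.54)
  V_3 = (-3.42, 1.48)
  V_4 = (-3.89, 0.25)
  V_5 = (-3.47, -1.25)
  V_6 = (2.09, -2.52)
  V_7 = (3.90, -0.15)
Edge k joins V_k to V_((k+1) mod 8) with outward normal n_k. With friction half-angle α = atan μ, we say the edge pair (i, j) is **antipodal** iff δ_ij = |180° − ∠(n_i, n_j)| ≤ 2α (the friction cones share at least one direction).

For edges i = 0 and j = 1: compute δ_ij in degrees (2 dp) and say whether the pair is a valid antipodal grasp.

δ = 151.21°, invalid

α = atan 0.2 = 11.31°;  2α = 22.62°
edge 0: e_0 = (-3.17, +0.88);  n_0 = (+0.2675, +0.9636)
edge 1: e_1 = (-1.61, -0.38);  n_1 = (-0.2297, +0.9733)
∠(n_0, n_1) = 28.79°
δ = |180° − 28.79°| = 151.21°
151.21° > 2α = 22.62°  →  invalid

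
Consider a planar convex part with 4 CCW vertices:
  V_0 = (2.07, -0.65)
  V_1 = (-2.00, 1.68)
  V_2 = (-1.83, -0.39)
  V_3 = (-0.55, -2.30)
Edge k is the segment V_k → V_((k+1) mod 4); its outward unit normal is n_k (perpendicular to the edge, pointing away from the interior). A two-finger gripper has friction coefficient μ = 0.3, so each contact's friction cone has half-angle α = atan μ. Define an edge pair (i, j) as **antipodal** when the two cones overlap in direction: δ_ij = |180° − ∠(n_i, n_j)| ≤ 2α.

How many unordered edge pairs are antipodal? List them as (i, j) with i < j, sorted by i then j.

α = atan 0.3 = 16.70°;  2α = 33.40°
n_0 = (+0.4968, +0.8678)
n_1 = (-0.9966, -0.0819)
n_2 = (-0.8307, -0.5567)
n_3 = (+0.5329, -0.8462)
  (0,1): δ = 55.51°  ·
  (0,2): δ = 26.38°  ✓
  (0,3): δ = 61.99°  ·
  (1,2): δ = 150.87°  ·
  (1,3): δ = 62.49°  ·
  (2,3): δ = 91.63°  ·
antipodal pairs: 1

count = 1; pairs: (0,2)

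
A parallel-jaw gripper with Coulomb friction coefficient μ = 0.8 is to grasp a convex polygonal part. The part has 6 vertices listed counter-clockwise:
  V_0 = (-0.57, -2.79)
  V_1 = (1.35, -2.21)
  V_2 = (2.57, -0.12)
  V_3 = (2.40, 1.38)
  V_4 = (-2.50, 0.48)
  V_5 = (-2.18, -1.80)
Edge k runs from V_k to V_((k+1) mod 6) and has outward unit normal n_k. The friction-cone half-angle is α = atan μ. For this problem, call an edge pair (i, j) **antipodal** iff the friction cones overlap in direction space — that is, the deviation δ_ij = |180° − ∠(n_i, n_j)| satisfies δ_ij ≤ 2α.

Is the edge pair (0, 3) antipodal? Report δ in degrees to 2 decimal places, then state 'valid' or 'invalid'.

δ = 6.40°, valid

α = atan 0.8 = 38.66°;  2α = 77.32°
edge 0: e_0 = (+1.92, +0.58);  n_0 = (+0.2892, -0.9573)
edge 3: e_3 = (-4.90, -0.90);  n_3 = (-0.1807, +0.9835)
∠(n_0, n_3) = 173.60°
δ = |180° − 173.60°| = 6.40°
6.40° ≤ 2α = 77.32°  →  valid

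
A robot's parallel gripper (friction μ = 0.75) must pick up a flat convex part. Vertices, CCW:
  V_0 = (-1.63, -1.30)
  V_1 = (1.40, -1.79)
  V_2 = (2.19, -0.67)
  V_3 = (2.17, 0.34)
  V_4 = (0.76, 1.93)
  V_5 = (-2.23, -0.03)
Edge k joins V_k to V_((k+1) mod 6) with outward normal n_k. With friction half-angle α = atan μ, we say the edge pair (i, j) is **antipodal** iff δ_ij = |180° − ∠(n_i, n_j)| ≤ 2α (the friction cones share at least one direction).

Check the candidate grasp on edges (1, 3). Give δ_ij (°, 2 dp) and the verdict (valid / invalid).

δ = 103.24°, invalid

α = atan 0.75 = 36.87°;  2α = 73.74°
edge 1: e_1 = (+0.79, +1.12);  n_1 = (+0.8172, -0.5764)
edge 3: e_3 = (-1.41, +1.59);  n_3 = (+0.7482, +0.6635)
∠(n_1, n_3) = 76.76°
δ = |180° − 76.76°| = 103.24°
103.24° > 2α = 73.74°  →  invalid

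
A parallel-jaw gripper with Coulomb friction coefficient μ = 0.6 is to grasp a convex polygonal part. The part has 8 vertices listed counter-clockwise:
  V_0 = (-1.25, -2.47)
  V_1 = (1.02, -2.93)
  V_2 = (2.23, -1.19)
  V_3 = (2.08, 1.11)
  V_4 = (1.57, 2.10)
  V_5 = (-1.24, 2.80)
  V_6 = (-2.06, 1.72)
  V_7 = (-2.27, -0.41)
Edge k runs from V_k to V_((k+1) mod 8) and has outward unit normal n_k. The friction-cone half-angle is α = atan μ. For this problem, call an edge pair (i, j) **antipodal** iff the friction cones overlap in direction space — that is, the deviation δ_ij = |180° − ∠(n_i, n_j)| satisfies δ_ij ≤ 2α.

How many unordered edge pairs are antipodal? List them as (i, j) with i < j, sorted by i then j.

count = 11; pairs: (0,3), (0,4), (1,5), (1,6), (1,7), (2,5), (2,6), (2,7), (3,6), (3,7), (4,7)

α = atan 0.6 = 30.96°;  2α = 61.93°
n_0 = (-0.1986, -0.9801)
n_1 = (+0.8210, -0.5709)
n_2 = (+0.9979, +0.0651)
n_3 = (+0.8890, +0.4580)
n_4 = (+0.2417, +0.9703)
n_5 = (-0.7964, +0.6047)
n_6 = (-0.9952, +0.0981)
n_7 = (-0.8962, -0.4437)
  (0,1): δ = 113.36°  ·
  (0,2): δ = 74.81°  ·
  (0,3): δ = 51.29°  ✓
  (0,4): δ = 2.53°  ✓
  (0,5): δ = 64.25°  ·
  (0,6): δ = 95.82°  ·
  (0,7): δ = 127.80°  ·
  (1,2): δ = 141.45°  ·
  (1,3): δ = 117.93°  ·
  (1,4): δ = 69.17°  ·
  (1,5): δ = 2.39°  ✓
  (1,6): δ = 29.18°  ✓
  (1,7): δ = 61.16°  ✓
  (2,3): δ = 156.48°  ·
  (2,4): δ = 107.72°  ·
  (2,5): δ = 40.94°  ✓
  (2,6): δ = 9.36°  ✓
  (2,7): δ = 22.61°  ✓
  (3,4): δ = 131.24°  ·
  (3,5): δ = 64.46°  ·
  (3,6): δ = 32.89°  ✓
  (3,7): δ = 0.91°  ✓
  (4,5): δ = 113.22°  ·
  (4,6): δ = 81.64°  ·
  (4,7): δ = 49.67°  ✓
  (5,6): δ = 148.42°  ·
  (5,7): δ = 116.45°  ·
  (6,7): δ = 148.03°  ·
antipodal pairs: 11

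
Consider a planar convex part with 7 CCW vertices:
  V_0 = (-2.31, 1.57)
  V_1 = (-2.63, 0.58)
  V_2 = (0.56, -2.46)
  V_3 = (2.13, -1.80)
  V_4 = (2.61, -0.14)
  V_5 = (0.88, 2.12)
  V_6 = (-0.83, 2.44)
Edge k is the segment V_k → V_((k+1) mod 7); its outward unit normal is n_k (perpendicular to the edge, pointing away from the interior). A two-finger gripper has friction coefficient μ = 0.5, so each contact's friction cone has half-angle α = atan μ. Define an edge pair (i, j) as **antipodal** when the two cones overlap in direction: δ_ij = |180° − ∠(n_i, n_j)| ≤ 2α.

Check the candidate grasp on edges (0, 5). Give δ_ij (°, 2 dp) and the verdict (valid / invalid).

α = atan 0.5 = 26.57°;  2α = 53.13°
edge 0: e_0 = (-0.32, -0.99);  n_0 = (-0.9515, +0.3076)
edge 5: e_5 = (-1.71, +0.32);  n_5 = (+0.1839, +0.9829)
∠(n_0, n_5) = 82.69°
δ = |180° − 82.69°| = 97.31°
97.31° > 2α = 53.13°  →  invalid

δ = 97.31°, invalid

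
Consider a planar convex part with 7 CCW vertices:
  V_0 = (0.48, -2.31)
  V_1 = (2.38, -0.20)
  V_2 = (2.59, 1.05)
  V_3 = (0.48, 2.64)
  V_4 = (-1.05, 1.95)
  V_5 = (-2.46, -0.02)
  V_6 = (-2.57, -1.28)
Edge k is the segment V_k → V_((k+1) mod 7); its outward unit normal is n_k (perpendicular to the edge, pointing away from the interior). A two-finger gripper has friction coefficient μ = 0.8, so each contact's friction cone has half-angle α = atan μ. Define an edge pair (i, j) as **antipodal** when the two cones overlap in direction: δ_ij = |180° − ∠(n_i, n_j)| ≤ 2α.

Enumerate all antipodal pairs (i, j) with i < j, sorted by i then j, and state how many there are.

count = 10; pairs: (0,3), (0,4), (0,5), (1,3), (1,4), (1,5), (2,5), (2,6), (3,6), (4,6)

α = atan 0.8 = 38.66°;  2α = 77.32°
n_0 = (+0.7431, -0.6692)
n_1 = (+0.9862, -0.1657)
n_2 = (+0.6018, +0.7986)
n_3 = (-0.4111, +0.9116)
n_4 = (-0.8132, +0.5820)
n_5 = (-0.9962, +0.0870)
n_6 = (-0.3200, -0.9474)
  (0,1): δ = 147.53°  ·
  (0,2): δ = 85.00°  ·
  (0,3): δ = 23.72°  ✓
  (0,4): δ = 6.41°  ✓
  (0,5): δ = 37.01°  ✓
  (0,6): δ = 113.34°  ·
  (1,2): δ = 117.46°  ·
  (1,3): δ = 56.19°  ✓
  (1,4): δ = 26.06°  ✓
  (1,5): δ = 4.55°  ✓
  (1,6): δ = 80.88°  ·
  (2,3): δ = 118.73°  ·
  (2,4): δ = 88.59°  ·
  (2,5): δ = 57.99°  ✓
  (2,6): δ = 18.34°  ✓
  (3,4): δ = 149.87°  ·
  (3,5): δ = 119.26°  ·
  (3,6): δ = 42.93°  ✓
  (4,5): δ = 149.40°  ·
  (4,6): δ = 73.07°  ✓
  (5,6): δ = 103.67°  ·
antipodal pairs: 10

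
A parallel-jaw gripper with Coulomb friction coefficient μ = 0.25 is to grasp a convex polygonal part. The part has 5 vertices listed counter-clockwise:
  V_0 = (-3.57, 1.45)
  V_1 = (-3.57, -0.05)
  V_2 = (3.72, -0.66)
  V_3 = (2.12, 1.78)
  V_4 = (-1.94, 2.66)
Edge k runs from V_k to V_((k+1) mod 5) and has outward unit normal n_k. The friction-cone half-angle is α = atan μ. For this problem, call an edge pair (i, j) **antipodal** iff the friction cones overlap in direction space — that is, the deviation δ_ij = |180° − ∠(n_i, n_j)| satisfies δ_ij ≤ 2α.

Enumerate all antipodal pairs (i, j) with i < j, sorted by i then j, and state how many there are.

count = 1; pairs: (1,3)

α = atan 0.25 = 14.04°;  2α = 28.07°
n_0 = (-1.0000, -0.0000)
n_1 = (-0.0834, -0.9965)
n_2 = (+0.8362, +0.5484)
n_3 = (+0.2118, +0.9773)
n_4 = (-0.5961, +0.8029)
  (0,1): δ = 94.78°  ·
  (0,2): δ = 33.25°  ·
  (0,3): δ = 77.77°  ·
  (0,4): δ = 126.59°  ·
  (1,2): δ = 51.96°  ·
  (1,3): δ = 7.45°  ✓
  (1,4): δ = 41.37°  ·
  (2,3): δ = 135.48°  ·
  (2,4): δ = 86.67°  ·
  (3,4): δ = 131.18°  ·
antipodal pairs: 1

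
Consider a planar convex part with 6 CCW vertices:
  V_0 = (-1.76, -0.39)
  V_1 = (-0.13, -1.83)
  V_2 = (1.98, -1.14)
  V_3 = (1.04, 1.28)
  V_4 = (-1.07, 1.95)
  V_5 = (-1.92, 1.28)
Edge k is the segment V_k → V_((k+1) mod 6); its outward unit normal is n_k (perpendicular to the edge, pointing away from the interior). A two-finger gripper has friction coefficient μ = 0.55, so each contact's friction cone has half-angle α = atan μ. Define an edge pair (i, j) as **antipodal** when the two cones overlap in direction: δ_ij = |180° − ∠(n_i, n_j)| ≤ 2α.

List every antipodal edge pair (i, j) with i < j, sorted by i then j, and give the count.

α = atan 0.55 = 28.81°;  2α = 57.62°
n_0 = (-0.6621, -0.7494)
n_1 = (+0.3108, -0.9505)
n_2 = (+0.9321, +0.3621)
n_3 = (+0.3026, +0.9531)
n_4 = (-0.6190, +0.7854)
n_5 = (-0.9954, -0.0954)
  (0,1): δ = 120.43°  ·
  (0,2): δ = 27.31°  ✓
  (0,3): δ = 23.84°  ✓
  (0,4): δ = 79.70°  ·
  (0,5): δ = 136.93°  ·
  (1,2): δ = 86.88°  ·
  (1,3): δ = 35.72°  ✓
  (1,4): δ = 20.14°  ✓
  (1,5): δ = 77.36°  ·
  (2,3): δ = 128.84°  ·
  (2,4): δ = 72.98°  ·
  (2,5): δ = 15.75°  ✓
  (3,4): δ = 124.14°  ·
  (3,5): δ = 66.91°  ·
  (4,5): δ = 122.77°  ·
antipodal pairs: 5

count = 5; pairs: (0,2), (0,3), (1,3), (1,4), (2,5)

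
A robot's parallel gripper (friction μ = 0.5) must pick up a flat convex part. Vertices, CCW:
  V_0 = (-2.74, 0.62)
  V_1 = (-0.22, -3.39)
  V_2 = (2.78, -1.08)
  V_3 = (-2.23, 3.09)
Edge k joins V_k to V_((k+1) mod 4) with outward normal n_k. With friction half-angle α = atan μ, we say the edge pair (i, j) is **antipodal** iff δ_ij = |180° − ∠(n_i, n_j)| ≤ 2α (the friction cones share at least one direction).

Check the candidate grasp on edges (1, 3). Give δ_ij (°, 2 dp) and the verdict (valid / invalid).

δ = 40.74°, valid

α = atan 0.5 = 26.57°;  2α = 53.13°
edge 1: e_1 = (+3.00, +2.31);  n_1 = (+0.6101, -0.7923)
edge 3: e_3 = (-0.51, -2.47);  n_3 = (-0.9793, +0.2022)
∠(n_1, n_3) = 139.26°
δ = |180° − 139.26°| = 40.74°
40.74° ≤ 2α = 53.13°  →  valid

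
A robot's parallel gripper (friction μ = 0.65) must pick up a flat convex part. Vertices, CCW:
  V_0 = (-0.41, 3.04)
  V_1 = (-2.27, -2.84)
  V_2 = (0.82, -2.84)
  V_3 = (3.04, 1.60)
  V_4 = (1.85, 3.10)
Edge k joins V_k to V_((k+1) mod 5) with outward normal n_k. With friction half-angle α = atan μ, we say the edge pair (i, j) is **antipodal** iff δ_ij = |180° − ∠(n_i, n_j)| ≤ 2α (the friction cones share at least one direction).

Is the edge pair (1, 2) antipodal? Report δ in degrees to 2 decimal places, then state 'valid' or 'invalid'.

α = atan 0.65 = 33.02°;  2α = 66.05°
edge 1: e_1 = (+3.09, +0.00);  n_1 = (+0.0000, -1.0000)
edge 2: e_2 = (+2.22, +4.44);  n_2 = (+0.8944, -0.4472)
∠(n_1, n_2) = 63.43°
δ = |180° − 63.43°| = 116.57°
116.57° > 2α = 66.05°  →  invalid

δ = 116.57°, invalid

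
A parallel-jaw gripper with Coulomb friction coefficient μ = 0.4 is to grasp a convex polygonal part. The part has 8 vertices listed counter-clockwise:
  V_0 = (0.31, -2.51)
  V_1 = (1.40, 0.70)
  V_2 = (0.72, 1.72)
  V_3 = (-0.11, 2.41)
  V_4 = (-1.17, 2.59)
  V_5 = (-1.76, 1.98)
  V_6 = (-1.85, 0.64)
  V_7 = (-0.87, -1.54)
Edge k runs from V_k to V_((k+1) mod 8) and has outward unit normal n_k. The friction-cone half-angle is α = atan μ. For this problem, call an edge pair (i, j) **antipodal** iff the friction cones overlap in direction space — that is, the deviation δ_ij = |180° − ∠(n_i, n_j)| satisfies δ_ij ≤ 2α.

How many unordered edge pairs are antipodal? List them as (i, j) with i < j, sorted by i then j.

α = atan 0.4 = 21.80°;  2α = 43.60°
n_0 = (+0.9469, -0.3215)
n_1 = (+0.8321, +0.5547)
n_2 = (+0.6393, +0.7690)
n_3 = (+0.1674, +0.9859)
n_4 = (-0.7188, +0.6952)
n_5 = (-0.9978, +0.0670)
n_6 = (-0.9121, -0.4100)
n_7 = (-0.6350, -0.7725)
  (0,1): δ = 127.55°  ·
  (0,2): δ = 110.98°  ·
  (0,3): δ = 80.88°  ·
  (0,4): δ = 25.29°  ✓
  (0,5): δ = 14.91°  ✓
  (0,6): δ = 42.96°  ✓
  (0,7): δ = 69.33°  ·
  (1,2): δ = 163.43°  ·
  (1,3): δ = 133.33°  ·
  (1,4): δ = 77.74°  ·
  (1,5): δ = 37.53°  ✓
  (1,6): δ = 9.48°  ✓
  (1,7): δ = 16.89°  ✓
  (2,3): δ = 149.90°  ·
  (2,4): δ = 94.31°  ·
  (2,5): δ = 54.10°  ·
  (2,6): δ = 26.06°  ✓
  (2,7): δ = 0.32°  ✓
  (3,4): δ = 124.41°  ·
  (3,5): δ = 84.20°  ·
  (3,6): δ = 56.16°  ·
  (3,7): δ = 29.78°  ✓
  (4,5): δ = 139.80°  ·
  (4,6): δ = 111.75°  ·
  (4,7): δ = 85.38°  ·
  (5,6): δ = 151.95°  ·
  (5,7): δ = 125.58°  ·
  (6,7): δ = 153.63°  ·
antipodal pairs: 9

count = 9; pairs: (0,4), (0,5), (0,6), (1,5), (1,6), (1,7), (2,6), (2,7), (3,7)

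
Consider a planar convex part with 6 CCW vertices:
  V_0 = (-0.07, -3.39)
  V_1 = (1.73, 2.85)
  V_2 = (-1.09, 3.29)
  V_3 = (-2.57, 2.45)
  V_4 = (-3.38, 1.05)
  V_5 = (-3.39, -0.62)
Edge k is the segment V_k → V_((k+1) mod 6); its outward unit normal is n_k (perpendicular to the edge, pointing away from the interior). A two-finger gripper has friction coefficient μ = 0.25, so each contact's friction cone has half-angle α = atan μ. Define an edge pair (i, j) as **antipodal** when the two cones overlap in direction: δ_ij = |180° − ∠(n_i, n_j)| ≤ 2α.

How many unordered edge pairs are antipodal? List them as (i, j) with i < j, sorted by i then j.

α = atan 0.25 = 14.04°;  2α = 28.07°
n_0 = (+0.9608, -0.2772)
n_1 = (+0.1542, +0.9880)
n_2 = (-0.4936, +0.8697)
n_3 = (-0.8656, +0.5008)
n_4 = (-1.0000, +0.0060)
n_5 = (-0.6406, -0.7678)
  (0,1): δ = 82.78°  ·
  (0,2): δ = 44.33°  ·
  (0,3): δ = 13.96°  ✓
  (0,4): δ = 15.75°  ✓
  (0,5): δ = 66.25°  ·
  (1,2): δ = 141.55°  ·
  (1,3): δ = 111.18°  ·
  (1,4): δ = 81.47°  ·
  (1,5): δ = 30.97°  ·
  (2,3): δ = 149.63°  ·
  (2,4): δ = 119.92°  ·
  (2,5): δ = 69.42°  ·
  (3,4): δ = 150.29°  ·
  (3,5): δ = 99.79°  ·
  (4,5): δ = 129.50°  ·
antipodal pairs: 2

count = 2; pairs: (0,3), (0,4)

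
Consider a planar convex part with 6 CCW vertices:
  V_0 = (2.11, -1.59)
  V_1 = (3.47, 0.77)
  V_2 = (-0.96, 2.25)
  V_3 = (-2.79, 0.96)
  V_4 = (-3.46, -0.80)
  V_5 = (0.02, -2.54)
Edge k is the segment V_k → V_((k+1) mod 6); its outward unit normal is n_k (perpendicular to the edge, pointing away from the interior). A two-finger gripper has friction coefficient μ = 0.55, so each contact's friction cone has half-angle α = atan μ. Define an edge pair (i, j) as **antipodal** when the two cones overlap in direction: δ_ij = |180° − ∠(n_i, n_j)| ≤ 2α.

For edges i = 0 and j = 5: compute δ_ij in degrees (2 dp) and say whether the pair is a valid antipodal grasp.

α = atan 0.55 = 28.81°;  2α = 57.62°
edge 0: e_0 = (+1.36, +2.36);  n_0 = (+0.8664, -0.4993)
edge 5: e_5 = (+2.09, +0.95);  n_5 = (+0.4138, -0.9104)
∠(n_0, n_5) = 35.60°
δ = |180° − 35.60°| = 144.40°
144.40° > 2α = 57.62°  →  invalid

δ = 144.40°, invalid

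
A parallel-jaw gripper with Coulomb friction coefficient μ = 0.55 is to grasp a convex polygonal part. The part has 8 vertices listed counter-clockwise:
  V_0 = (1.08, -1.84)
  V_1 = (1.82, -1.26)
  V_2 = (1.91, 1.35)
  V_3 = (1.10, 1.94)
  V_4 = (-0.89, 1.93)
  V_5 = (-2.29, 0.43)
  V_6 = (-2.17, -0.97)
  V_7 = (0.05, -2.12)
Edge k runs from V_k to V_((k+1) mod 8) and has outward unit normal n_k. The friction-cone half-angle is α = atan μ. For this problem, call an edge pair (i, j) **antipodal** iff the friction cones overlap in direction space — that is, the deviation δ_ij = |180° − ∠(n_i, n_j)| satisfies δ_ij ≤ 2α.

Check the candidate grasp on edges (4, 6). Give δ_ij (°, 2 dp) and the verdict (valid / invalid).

δ = 74.36°, invalid

α = atan 0.55 = 28.81°;  2α = 57.62°
edge 4: e_4 = (-1.40, -1.50);  n_4 = (-0.7311, +0.6823)
edge 6: e_6 = (+2.22, -1.15);  n_6 = (-0.4600, -0.8879)
∠(n_4, n_6) = 105.64°
δ = |180° − 105.64°| = 74.36°
74.36° > 2α = 57.62°  →  invalid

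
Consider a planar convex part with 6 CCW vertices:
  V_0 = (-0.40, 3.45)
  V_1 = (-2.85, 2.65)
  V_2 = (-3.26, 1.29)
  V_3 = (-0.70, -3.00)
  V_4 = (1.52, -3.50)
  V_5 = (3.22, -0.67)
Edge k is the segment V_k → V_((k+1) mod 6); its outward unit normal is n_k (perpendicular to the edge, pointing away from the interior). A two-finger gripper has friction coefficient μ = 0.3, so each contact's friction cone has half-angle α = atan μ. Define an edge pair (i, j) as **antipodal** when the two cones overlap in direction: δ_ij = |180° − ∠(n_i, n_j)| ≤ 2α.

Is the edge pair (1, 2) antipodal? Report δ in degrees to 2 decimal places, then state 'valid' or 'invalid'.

δ = 132.40°, invalid

α = atan 0.3 = 16.70°;  2α = 33.40°
edge 1: e_1 = (-0.41, -1.36);  n_1 = (-0.9574, +0.2886)
edge 2: e_2 = (+2.56, -4.29);  n_2 = (-0.8587, -0.5124)
∠(n_1, n_2) = 47.60°
δ = |180° − 47.60°| = 132.40°
132.40° > 2α = 33.40°  →  invalid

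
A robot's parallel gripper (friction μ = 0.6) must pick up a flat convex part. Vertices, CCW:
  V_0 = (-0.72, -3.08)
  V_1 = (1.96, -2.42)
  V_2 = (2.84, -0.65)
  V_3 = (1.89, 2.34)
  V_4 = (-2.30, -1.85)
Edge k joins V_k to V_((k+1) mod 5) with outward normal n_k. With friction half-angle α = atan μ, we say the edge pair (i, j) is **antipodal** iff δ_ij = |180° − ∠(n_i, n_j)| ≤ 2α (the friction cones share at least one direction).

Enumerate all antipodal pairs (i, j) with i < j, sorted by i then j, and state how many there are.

α = atan 0.6 = 30.96°;  2α = 61.93°
n_0 = (+0.2391, -0.9710)
n_1 = (+0.8954, -0.4452)
n_2 = (+0.9531, +0.3028)
n_3 = (-0.7071, +0.7071)
n_4 = (-0.6143, -0.7891)
  (0,1): δ = 130.27°  ·
  (0,2): δ = 86.21°  ·
  (0,3): δ = 31.17°  ✓
  (0,4): δ = 128.27°  ·
  (1,2): δ = 135.94°  ·
  (1,3): δ = 18.56°  ✓
  (1,4): δ = 78.54°  ·
  (2,3): δ = 62.63°  ·
  (2,4): δ = 34.47°  ✓
  (3,4): δ = 82.90°  ·
antipodal pairs: 3

count = 3; pairs: (0,3), (1,3), (2,4)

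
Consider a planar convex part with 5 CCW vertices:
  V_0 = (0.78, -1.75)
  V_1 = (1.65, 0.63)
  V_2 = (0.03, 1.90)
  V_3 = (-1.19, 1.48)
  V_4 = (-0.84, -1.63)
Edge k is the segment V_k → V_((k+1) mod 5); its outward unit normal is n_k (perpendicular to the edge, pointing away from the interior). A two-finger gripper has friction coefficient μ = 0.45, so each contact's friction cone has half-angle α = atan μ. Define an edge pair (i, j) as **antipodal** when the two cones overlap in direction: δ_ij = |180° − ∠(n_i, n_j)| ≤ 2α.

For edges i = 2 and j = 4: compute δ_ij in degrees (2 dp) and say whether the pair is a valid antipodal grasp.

α = atan 0.45 = 24.23°;  2α = 48.46°
edge 2: e_2 = (-1.22, -0.42);  n_2 = (-0.3255, +0.9455)
edge 4: e_4 = (+1.62, -0.12);  n_4 = (-0.0739, -0.9973)
∠(n_2, n_4) = 156.77°
δ = |180° − 156.77°| = 23.23°
23.23° ≤ 2α = 48.46°  →  valid

δ = 23.23°, valid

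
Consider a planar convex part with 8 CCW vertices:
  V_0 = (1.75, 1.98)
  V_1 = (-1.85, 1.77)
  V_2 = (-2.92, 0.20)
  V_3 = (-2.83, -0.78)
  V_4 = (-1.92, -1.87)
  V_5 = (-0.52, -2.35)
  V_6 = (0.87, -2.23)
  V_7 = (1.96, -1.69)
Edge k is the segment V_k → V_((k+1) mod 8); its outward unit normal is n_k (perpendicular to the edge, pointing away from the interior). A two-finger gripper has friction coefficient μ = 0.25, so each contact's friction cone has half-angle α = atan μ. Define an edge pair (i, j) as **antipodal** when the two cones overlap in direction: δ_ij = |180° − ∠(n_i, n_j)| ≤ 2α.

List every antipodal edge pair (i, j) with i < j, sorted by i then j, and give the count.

count = 4; pairs: (0,4), (0,5), (0,6), (2,7)

α = atan 0.25 = 14.04°;  2α = 28.07°
n_0 = (-0.0582, +0.9983)
n_1 = (-0.8263, +0.5632)
n_2 = (-0.9958, -0.0915)
n_3 = (-0.7676, -0.6409)
n_4 = (-0.3243, -0.9459)
n_5 = (+0.0860, -0.9963)
n_6 = (+0.4439, -0.8961)
n_7 = (+0.9984, +0.0571)
  (0,1): δ = 127.61°  ·
  (0,2): δ = 88.09°  ·
  (0,3): δ = 53.48°  ·
  (0,4): δ = 22.26°  ✓
  (0,5): δ = 1.60°  ✓
  (0,6): δ = 23.02°  ✓
  (0,7): δ = 89.94°  ·
  (1,2): δ = 140.48°  ·
  (1,3): δ = 105.87°  ·
  (1,4): δ = 74.65°  ·
  (1,5): δ = 50.79°  ·
  (1,6): δ = 29.37°  ·
  (1,7): δ = 37.55°  ·
  (2,3): δ = 145.39°  ·
  (2,4): δ = 114.17°  ·
  (2,5): δ = 90.31°  ·
  (2,6): δ = 68.89°  ·
  (2,7): δ = 1.97°  ✓
  (3,4): δ = 148.78°  ·
  (3,5): δ = 124.92°  ·
  (3,6): δ = 103.50°  ·
  (3,7): δ = 36.58°  ·
  (4,5): δ = 156.14°  ·
  (4,6): δ = 134.72°  ·
  (4,7): δ = 67.80°  ·
  (5,6): δ = 158.58°  ·
  (5,7): δ = 91.66°  ·
  (6,7): δ = 113.08°  ·
antipodal pairs: 4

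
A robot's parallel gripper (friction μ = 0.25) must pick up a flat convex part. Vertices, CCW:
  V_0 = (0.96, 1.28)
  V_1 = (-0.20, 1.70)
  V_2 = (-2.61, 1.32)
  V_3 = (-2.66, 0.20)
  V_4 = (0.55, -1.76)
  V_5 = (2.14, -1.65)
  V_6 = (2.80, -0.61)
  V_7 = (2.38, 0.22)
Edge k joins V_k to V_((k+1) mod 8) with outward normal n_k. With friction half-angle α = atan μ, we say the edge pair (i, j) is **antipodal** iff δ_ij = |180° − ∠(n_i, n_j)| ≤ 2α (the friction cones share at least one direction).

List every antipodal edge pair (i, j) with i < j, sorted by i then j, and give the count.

count = 4; pairs: (0,3), (0,4), (1,4), (3,7)

α = atan 0.25 = 14.04°;  2α = 28.07°
n_0 = (+0.3404, +0.9403)
n_1 = (-0.1558, +0.9878)
n_2 = (-0.9990, +0.0446)
n_3 = (-0.5211, -0.8535)
n_4 = (+0.0690, -0.9976)
n_5 = (+0.8443, -0.5358)
n_6 = (+0.8923, +0.4515)
n_7 = (+0.5982, +0.8014)
  (0,1): δ = 151.14°  ·
  (0,2): δ = 72.65°  ·
  (0,3): δ = 11.50°  ✓
  (0,4): δ = 23.86°  ✓
  (0,5): δ = 77.50°  ·
  (0,6): δ = 136.74°  ·
  (0,7): δ = 163.16°  ·
  (1,2): δ = 101.52°  ·
  (1,3): δ = 40.37°  ·
  (1,4): δ = 5.00°  ✓
  (1,5): δ = 48.64°  ·
  (1,6): δ = 107.88°  ·
  (1,7): δ = 134.30°  ·
  (2,3): δ = 118.85°  ·
  (2,4): δ = 83.49°  ·
  (2,5): δ = 29.84°  ·
  (2,6): δ = 29.40°  ·
  (2,7): δ = 55.82°  ·
  (3,4): δ = 144.63°  ·
  (3,5): δ = 90.99°  ·
  (3,6): δ = 31.75°  ·
  (3,7): δ = 5.33°  ✓
  (4,5): δ = 126.36°  ·
  (4,6): δ = 67.12°  ·
  (4,7): δ = 40.70°  ·
  (5,6): δ = 120.76°  ·
  (5,7): δ = 94.34°  ·
  (6,7): δ = 153.58°  ·
antipodal pairs: 4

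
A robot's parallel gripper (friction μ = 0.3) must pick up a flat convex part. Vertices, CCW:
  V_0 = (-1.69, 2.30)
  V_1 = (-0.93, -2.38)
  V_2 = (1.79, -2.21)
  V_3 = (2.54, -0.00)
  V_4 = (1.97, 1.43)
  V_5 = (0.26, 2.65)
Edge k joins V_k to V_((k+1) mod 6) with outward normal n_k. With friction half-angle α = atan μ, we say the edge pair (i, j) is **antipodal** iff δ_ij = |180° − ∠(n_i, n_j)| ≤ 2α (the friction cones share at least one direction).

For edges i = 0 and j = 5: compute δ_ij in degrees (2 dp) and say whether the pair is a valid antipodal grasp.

δ = 90.95°, invalid

α = atan 0.3 = 16.70°;  2α = 33.40°
edge 0: e_0 = (+0.76, -4.68);  n_0 = (-0.9871, -0.1603)
edge 5: e_5 = (-1.95, -0.35);  n_5 = (-0.1767, +0.9843)
∠(n_0, n_5) = 89.05°
δ = |180° − 89.05°| = 90.95°
90.95° > 2α = 33.40°  →  invalid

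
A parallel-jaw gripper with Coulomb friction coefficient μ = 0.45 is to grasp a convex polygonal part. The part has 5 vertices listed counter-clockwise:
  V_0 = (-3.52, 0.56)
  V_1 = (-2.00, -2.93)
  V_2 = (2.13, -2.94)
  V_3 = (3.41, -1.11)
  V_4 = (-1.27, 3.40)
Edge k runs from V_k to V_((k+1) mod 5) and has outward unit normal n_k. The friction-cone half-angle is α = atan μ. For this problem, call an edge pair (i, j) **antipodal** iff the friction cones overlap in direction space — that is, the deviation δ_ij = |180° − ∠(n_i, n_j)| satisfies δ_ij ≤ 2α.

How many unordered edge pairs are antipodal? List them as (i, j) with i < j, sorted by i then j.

α = atan 0.45 = 24.23°;  2α = 48.46°
n_0 = (-0.9168, -0.3993)
n_1 = (-0.0024, -1.0000)
n_2 = (+0.8194, -0.5732)
n_3 = (+0.6939, +0.7201)
n_4 = (-0.7838, +0.6210)
  (0,1): δ = 113.67°  ·
  (0,2): δ = 58.51°  ·
  (0,3): δ = 22.53°  ✓
  (0,4): δ = 118.08°  ·
  (1,2): δ = 124.83°  ·
  (1,3): δ = 43.80°  ✓
  (1,4): δ = 51.75°  ·
  (2,3): δ = 98.97°  ·
  (2,4): δ = 3.42°  ✓
  (3,4): δ = 84.45°  ·
antipodal pairs: 3

count = 3; pairs: (0,3), (1,3), (2,4)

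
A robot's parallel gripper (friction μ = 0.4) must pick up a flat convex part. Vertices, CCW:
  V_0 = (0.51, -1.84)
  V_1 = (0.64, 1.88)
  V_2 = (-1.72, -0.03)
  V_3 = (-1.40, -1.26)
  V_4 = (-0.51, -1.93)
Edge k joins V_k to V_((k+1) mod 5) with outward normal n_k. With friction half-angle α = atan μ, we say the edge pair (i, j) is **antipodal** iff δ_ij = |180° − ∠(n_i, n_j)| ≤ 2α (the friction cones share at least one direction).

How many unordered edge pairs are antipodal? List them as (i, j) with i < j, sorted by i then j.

count = 2; pairs: (0,2), (1,4)

α = atan 0.4 = 21.80°;  2α = 43.60°
n_0 = (+0.9994, -0.0349)
n_1 = (-0.6291, +0.7773)
n_2 = (-0.9678, -0.2518)
n_3 = (-0.6014, -0.7989)
n_4 = (+0.0879, -0.9961)
  (0,1): δ = 49.01°  ·
  (0,2): δ = 16.58°  ✓
  (0,3): δ = 55.03°  ·
  (0,4): δ = 97.04°  ·
  (1,2): δ = 114.40°  ·
  (1,3): δ = 75.96°  ·
  (1,4): δ = 33.94°  ✓
  (2,3): δ = 141.56°  ·
  (2,4): δ = 99.54°  ·
  (3,4): δ = 137.98°  ·
antipodal pairs: 2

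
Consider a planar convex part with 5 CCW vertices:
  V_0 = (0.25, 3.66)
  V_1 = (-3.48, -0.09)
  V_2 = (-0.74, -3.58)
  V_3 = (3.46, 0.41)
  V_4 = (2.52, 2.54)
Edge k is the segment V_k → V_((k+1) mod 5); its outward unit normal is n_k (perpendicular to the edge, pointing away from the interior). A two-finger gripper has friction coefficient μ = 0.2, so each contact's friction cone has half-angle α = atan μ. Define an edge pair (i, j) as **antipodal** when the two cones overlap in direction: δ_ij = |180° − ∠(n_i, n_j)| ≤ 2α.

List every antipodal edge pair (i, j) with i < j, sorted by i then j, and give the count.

α = atan 0.2 = 11.31°;  2α = 22.62°
n_0 = (-0.7090, +0.7052)
n_1 = (-0.7866, -0.6175)
n_2 = (+0.6887, -0.7250)
n_3 = (+0.9149, +0.4037)
n_4 = (+0.4425, +0.8968)
  (0,1): δ = 97.02°  ·
  (0,2): δ = 1.62°  ✓
  (0,3): δ = 68.66°  ·
  (0,4): δ = 108.59°  ·
  (1,2): δ = 84.60°  ·
  (1,3): δ = 14.32°  ✓
  (1,4): δ = 25.60°  ·
  (2,3): δ = 109.72°  ·
  (2,4): δ = 69.79°  ·
  (3,4): δ = 140.07°  ·
antipodal pairs: 2

count = 2; pairs: (0,2), (1,3)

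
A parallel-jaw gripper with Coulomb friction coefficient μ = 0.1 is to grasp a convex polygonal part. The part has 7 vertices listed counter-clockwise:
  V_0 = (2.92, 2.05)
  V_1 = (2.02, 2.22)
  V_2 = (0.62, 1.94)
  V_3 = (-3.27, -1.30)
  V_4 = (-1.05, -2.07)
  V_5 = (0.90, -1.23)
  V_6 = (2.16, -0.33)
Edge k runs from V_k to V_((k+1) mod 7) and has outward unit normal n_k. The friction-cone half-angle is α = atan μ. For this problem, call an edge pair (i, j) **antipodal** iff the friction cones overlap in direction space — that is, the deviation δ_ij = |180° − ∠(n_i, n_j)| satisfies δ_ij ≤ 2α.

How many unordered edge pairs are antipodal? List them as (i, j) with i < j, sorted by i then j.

count = 2; pairs: (0,3), (2,5)

α = atan 0.1 = 5.71°;  2α = 11.42°
n_0 = (+0.1856, +0.9826)
n_1 = (-0.1961, +0.9806)
n_2 = (-0.6400, +0.7684)
n_3 = (-0.3277, -0.9448)
n_4 = (+0.3956, -0.9184)
n_5 = (+0.5812, -0.8137)
n_6 = (+0.9526, -0.3042)
  (0,1): δ = 157.99°  ·
  (0,2): δ = 129.51°  ·
  (0,3): δ = 8.43°  ✓
  (0,4): δ = 34.00°  ·
  (0,5): δ = 46.23°  ·
  (0,6): δ = 82.99°  ·
  (1,2): δ = 151.52°  ·
  (1,3): δ = 30.44°  ·
  (1,4): δ = 11.99°  ·
  (1,5): δ = 24.23°  ·
  (1,6): δ = 60.98°  ·
  (2,3): δ = 58.92°  ·
  (2,4): δ = 16.49°  ·
  (2,5): δ = 4.25°  ✓
  (2,6): δ = 32.50°  ·
  (3,4): δ = 137.57°  ·
  (3,5): δ = 125.33°  ·
  (3,6): δ = 88.58°  ·
  (4,5): δ = 167.77°  ·
  (4,6): δ = 131.01°  ·
  (5,6): δ = 143.25°  ·
antipodal pairs: 2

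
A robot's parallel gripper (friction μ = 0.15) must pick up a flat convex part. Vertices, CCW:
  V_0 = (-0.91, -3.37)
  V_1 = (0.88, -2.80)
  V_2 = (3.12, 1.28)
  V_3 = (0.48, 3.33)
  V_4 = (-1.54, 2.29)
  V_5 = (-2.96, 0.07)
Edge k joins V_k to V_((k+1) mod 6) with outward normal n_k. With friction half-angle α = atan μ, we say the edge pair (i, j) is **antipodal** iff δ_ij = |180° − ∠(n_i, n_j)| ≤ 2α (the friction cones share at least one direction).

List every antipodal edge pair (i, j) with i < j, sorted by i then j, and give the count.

count = 2; pairs: (0,3), (1,4)

α = atan 0.15 = 8.53°;  2α = 17.06°
n_0 = (+0.3034, -0.9529)
n_1 = (+0.8766, -0.4813)
n_2 = (+0.6133, +0.7898)
n_3 = (-0.4577, +0.8891)
n_4 = (-0.8424, +0.5388)
n_5 = (-0.8590, -0.5119)
  (0,1): δ = 136.43°  ·
  (0,2): δ = 55.49°  ·
  (0,3): δ = 9.58°  ✓
  (0,4): δ = 39.73°  ·
  (0,5): δ = 103.13°  ·
  (1,2): δ = 99.06°  ·
  (1,3): δ = 33.99°  ·
  (1,4): δ = 3.84°  ✓
  (1,5): δ = 59.56°  ·
  (2,3): δ = 114.93°  ·
  (2,4): δ = 84.77°  ·
  (2,5): δ = 21.38°  ·
  (3,4): δ = 149.85°  ·
  (3,5): δ = 86.45°  ·
  (4,5): δ = 116.60°  ·
antipodal pairs: 2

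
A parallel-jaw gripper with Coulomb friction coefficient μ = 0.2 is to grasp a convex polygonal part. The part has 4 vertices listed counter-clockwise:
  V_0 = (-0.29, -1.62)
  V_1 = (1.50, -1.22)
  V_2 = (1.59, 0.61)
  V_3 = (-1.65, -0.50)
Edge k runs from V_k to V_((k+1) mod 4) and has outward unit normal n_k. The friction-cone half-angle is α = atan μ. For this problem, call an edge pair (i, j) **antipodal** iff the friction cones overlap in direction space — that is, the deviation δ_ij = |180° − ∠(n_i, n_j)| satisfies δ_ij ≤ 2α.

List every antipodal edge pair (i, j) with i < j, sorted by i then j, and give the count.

count = 1; pairs: (0,2)

α = atan 0.2 = 11.31°;  2α = 22.62°
n_0 = (+0.2181, -0.9759)
n_1 = (+0.9988, -0.0491)
n_2 = (-0.3241, +0.9460)
n_3 = (-0.6357, -0.7719)
  (0,1): δ = 105.41°  ·
  (0,2): δ = 6.31°  ✓
  (0,3): δ = 127.93°  ·
  (1,2): δ = 68.27°  ·
  (1,3): δ = 53.34°  ·
  (2,3): δ = 58.38°  ·
antipodal pairs: 1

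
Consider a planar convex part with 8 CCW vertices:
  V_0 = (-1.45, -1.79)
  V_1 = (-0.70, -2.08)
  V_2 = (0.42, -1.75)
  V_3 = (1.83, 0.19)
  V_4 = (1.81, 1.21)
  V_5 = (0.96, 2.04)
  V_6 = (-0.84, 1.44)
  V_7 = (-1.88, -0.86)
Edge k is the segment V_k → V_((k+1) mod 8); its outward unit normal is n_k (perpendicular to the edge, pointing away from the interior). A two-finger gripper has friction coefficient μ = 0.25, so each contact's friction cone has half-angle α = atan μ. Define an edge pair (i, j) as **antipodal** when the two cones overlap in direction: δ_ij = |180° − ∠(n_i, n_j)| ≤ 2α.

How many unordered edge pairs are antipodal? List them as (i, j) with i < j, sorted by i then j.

count = 6; pairs: (0,4), (1,5), (2,6), (3,6), (3,7), (4,7)

α = atan 0.25 = 14.04°;  2α = 28.07°
n_0 = (-0.3606, -0.9327)
n_1 = (+0.2826, -0.9592)
n_2 = (+0.8089, -0.5879)
n_3 = (+0.9998, +0.0196)
n_4 = (+0.6986, +0.7155)
n_5 = (-0.3162, +0.9487)
n_6 = (-0.9112, +0.4120)
n_7 = (-0.9077, -0.4197)
  (0,1): δ = 142.44°  ·
  (0,2): δ = 104.87°  ·
  (0,3): δ = 67.74°  ·
  (0,4): δ = 23.18°  ✓
  (0,5): δ = 39.57°  ·
  (0,6): δ = 86.81°  ·
  (0,7): δ = 135.95°  ·
  (1,2): δ = 142.43°  ·
  (1,3): δ = 105.29°  ·
  (1,4): δ = 60.74°  ·
  (1,5): δ = 2.02°  ✓
  (1,6): δ = 49.25°  ·
  (1,7): δ = 98.40°  ·
  (2,3): δ = 142.87°  ·
  (2,4): δ = 98.31°  ·
  (2,5): δ = 35.56°  ·
  (2,6): δ = 11.68°  ✓
  (2,7): δ = 60.82°  ·
  (3,4): δ = 135.44°  ·
  (3,5): δ = 72.69°  ·
  (3,6): δ = 25.45°  ✓
  (3,7): δ = 23.69°  ✓
  (4,5): δ = 117.25°  ·
  (4,6): δ = 70.01°  ·
  (4,7): δ = 20.87°  ✓
  (5,6): δ = 132.77°  ·
  (5,7): δ = 83.62°  ·
  (6,7): δ = 130.85°  ·
antipodal pairs: 6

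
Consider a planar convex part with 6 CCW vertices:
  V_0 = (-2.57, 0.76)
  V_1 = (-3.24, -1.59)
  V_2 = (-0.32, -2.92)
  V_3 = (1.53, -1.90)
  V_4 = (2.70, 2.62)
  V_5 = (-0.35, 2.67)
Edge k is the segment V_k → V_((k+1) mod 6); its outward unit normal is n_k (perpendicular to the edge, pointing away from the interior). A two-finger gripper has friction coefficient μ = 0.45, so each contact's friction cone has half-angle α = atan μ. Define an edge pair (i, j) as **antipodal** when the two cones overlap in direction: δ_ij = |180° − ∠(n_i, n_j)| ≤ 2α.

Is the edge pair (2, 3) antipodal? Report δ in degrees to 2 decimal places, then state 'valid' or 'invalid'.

δ = 133.38°, invalid

α = atan 0.45 = 24.23°;  2α = 48.46°
edge 2: e_2 = (+1.85, +1.02);  n_2 = (+0.4828, -0.8757)
edge 3: e_3 = (+1.17, +4.52);  n_3 = (+0.9681, -0.2506)
∠(n_2, n_3) = 46.62°
δ = |180° − 46.62°| = 133.38°
133.38° > 2α = 48.46°  →  invalid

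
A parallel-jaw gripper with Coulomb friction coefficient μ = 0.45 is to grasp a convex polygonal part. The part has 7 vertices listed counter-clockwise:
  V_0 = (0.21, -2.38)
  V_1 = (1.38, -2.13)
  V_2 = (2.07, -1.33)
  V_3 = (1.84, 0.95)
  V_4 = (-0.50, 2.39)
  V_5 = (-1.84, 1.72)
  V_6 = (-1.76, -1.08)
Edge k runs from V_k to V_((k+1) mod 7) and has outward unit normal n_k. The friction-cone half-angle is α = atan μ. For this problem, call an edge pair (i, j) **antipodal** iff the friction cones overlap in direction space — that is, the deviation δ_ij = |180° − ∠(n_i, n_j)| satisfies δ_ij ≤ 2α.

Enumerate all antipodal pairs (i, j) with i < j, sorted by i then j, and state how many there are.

α = atan 0.45 = 24.23°;  2α = 48.46°
n_0 = (+0.2090, -0.9779)
n_1 = (+0.7572, -0.6531)
n_2 = (+0.9950, +0.1004)
n_3 = (+0.5241, +0.8517)
n_4 = (-0.4472, +0.8944)
n_5 = (-0.9996, -0.0286)
n_6 = (-0.5508, -0.8346)
  (0,1): δ = 142.84°  ·
  (0,2): δ = 96.30°  ·
  (0,3): δ = 43.67°  ✓
  (0,4): δ = 14.50°  ✓
  (0,5): δ = 79.58°  ·
  (0,6): δ = 134.52°  ·
  (1,2): δ = 133.46°  ·
  (1,3): δ = 80.83°  ·
  (1,4): δ = 22.66°  ✓
  (1,5): δ = 42.41°  ✓
  (1,6): δ = 97.36°  ·
  (2,3): δ = 127.37°  ·
  (2,4): δ = 69.20°  ·
  (2,5): δ = 4.12°  ✓
  (2,6): δ = 50.82°  ·
  (3,4): δ = 121.83°  ·
  (3,5): δ = 56.76°  ·
  (3,6): δ = 1.81°  ✓
  (4,5): δ = 114.93°  ·
  (4,6): δ = 59.99°  ·
  (5,6): δ = 125.06°  ·
antipodal pairs: 6

count = 6; pairs: (0,3), (0,4), (1,4), (1,5), (2,5), (3,6)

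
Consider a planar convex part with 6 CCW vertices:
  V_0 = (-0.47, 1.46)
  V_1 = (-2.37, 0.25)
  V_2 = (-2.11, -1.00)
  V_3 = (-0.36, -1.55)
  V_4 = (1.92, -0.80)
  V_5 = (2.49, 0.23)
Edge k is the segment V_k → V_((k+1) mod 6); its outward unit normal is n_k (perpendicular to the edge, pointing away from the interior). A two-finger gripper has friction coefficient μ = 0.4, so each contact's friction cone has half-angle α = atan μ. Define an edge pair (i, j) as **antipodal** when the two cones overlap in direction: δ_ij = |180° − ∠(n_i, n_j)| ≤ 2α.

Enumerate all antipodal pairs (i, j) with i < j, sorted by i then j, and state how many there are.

count = 5; pairs: (0,3), (0,4), (1,4), (2,5), (3,5)

α = atan 0.4 = 21.80°;  2α = 43.60°
n_0 = (-0.5372, +0.8435)
n_1 = (-0.9790, -0.2036)
n_2 = (-0.2998, -0.9540)
n_3 = (+0.3125, -0.9499)
n_4 = (+0.8750, -0.4842)
n_5 = (+0.3837, +0.9234)
  (0,1): δ = 110.74°  ·
  (0,2): δ = 49.94°  ·
  (0,3): δ = 14.28°  ✓
  (0,4): δ = 28.55°  ✓
  (0,5): δ = 124.94°  ·
  (1,2): δ = 119.20°  ·
  (1,3): δ = 83.54°  ·
  (1,4): δ = 40.71°  ✓
  (1,5): δ = 55.69°  ·
  (2,3): δ = 144.34°  ·
  (2,4): δ = 101.51°  ·
  (2,5): δ = 5.12°  ✓
  (3,4): δ = 137.17°  ·
  (3,5): δ = 40.77°  ✓
  (4,5): δ = 83.60°  ·
antipodal pairs: 5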